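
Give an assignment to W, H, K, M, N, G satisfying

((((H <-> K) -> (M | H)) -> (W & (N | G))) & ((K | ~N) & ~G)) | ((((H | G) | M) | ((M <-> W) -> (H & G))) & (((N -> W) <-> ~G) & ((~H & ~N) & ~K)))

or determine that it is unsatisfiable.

W = True, H = False, K = False, M = False, N = False, G = False

  ((((H <-> K) -> (M | H)) -> (W & (N | G))) & ((K | ~N) & ~G)) | ((((H | G) | M) | ((M <-> W) -> (H & G))) & (((N -> W) <-> ~G) & ((~H & ~N) & ~K))) = True
    (((H <-> K) -> (M | H)) -> (W & (N | G))) & ((K | ~N) & ~G) = True
      ((H <-> K) -> (M | H)) -> (W & (N | G)) = True
        (H <-> K) -> (M | H) = False
          H <-> K = True
          M | H = False
        W & (N | G) = False
          N | G = False
      (K | ~N) & ~G = True
        K | ~N = True
          ~N = True
        ~G = True
    (((H | G) | M) | ((M <-> W) -> (H & G))) & (((N -> W) <-> ~G) & ((~H & ~N) & ~K)) = True
      ((H | G) | M) | ((M <-> W) -> (H & G)) = True
        (H | G) | M = False
          H | G = False
        (M <-> W) -> (H & G) = True
          M <-> W = False
          H & G = False
      ((N -> W) <-> ~G) & ((~H & ~N) & ~K) = True
        (N -> W) <-> ~G = True
          N -> W = True
          ~G = True
        (~H & ~N) & ~K = True
          ~H & ~N = True
            ~H = True
            ~N = True
          ~K = True
The formula evaluates to True.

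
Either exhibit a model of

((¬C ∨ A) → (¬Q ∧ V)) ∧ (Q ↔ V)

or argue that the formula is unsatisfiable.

C = True; A = False; V = True; Q = True

  (¬C ∨ A) → (¬Q ∧ V) = True
    ¬C ∨ A = False
      ¬C = False
    ¬Q ∧ V = False
      ¬Q = False
  Q ↔ V = True
Both conjuncts True, so the formula holds.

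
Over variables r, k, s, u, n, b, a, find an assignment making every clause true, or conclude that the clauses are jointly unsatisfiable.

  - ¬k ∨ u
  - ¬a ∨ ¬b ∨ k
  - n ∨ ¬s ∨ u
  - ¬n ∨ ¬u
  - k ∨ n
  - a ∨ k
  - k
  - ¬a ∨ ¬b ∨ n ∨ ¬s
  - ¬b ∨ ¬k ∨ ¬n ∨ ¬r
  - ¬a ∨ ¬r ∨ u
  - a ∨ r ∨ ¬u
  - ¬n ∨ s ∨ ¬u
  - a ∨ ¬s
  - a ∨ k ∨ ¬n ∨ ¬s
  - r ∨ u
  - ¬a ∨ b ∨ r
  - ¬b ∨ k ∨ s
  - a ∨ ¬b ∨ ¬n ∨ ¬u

Unit clause (k) forces k = True.
In (¬k ∨ u) only u is left, so u = True.
In (¬n ∨ ¬u) only ¬n is left, so n = False.
Set r = True.
Set s = False.
Set b = True.
Set a = False.
All clauses satisfied.

r = True, k = True, s = False, u = True, n = False, b = True, a = False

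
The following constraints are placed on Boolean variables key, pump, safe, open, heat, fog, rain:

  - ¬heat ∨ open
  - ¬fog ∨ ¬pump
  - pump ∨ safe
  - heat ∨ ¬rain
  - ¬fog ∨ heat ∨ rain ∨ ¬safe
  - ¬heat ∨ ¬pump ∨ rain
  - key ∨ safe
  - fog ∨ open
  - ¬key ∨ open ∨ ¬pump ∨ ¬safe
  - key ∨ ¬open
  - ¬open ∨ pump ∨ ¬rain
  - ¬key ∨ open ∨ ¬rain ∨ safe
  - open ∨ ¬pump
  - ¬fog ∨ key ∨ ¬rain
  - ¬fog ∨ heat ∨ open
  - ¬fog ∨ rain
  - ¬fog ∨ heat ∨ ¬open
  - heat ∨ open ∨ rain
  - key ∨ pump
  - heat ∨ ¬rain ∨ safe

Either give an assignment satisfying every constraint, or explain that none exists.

key = True, pump = True, safe = True, open = True, heat = True, fog = False, rain = True

Try key = False:
  (key ∨ safe) forces safe = True.
  (key ∨ ¬open) forces open = False.
  (¬heat ∨ open) forces heat = False.
  (heat ∨ ¬rain) forces rain = False.
  clause (heat ∨ open ∨ rain) is falsified — backtrack.
So key = True.
Set pump = True.
  then (¬fog ∨ ¬pump) forces fog = False.
  then (fog ∨ open) forces open = True.
Set safe = True.
Set heat = True.
  then (¬heat ∨ ¬pump ∨ rain) forces rain = True.
All clauses satisfied.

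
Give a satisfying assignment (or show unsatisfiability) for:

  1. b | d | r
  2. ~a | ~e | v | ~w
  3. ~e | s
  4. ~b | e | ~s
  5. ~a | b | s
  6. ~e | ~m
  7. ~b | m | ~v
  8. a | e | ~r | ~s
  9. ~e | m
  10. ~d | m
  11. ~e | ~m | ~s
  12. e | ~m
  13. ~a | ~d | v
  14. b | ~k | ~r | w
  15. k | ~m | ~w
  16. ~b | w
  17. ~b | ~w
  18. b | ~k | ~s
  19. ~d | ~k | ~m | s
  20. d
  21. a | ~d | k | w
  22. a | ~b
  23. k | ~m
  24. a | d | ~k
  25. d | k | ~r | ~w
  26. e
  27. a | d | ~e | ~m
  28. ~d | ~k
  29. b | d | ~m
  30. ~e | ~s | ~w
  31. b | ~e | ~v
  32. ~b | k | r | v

UNSATISFIABLE

Case m = True:
  (~e | ~m) forces e = False.
  Clause (e | ~m) is falsified — contradiction.
Case m = False:
  (~e | m) forces e = False.
  Clause (e) is falsified — contradiction.
Both cases fail, so the formula is unsatisfiable.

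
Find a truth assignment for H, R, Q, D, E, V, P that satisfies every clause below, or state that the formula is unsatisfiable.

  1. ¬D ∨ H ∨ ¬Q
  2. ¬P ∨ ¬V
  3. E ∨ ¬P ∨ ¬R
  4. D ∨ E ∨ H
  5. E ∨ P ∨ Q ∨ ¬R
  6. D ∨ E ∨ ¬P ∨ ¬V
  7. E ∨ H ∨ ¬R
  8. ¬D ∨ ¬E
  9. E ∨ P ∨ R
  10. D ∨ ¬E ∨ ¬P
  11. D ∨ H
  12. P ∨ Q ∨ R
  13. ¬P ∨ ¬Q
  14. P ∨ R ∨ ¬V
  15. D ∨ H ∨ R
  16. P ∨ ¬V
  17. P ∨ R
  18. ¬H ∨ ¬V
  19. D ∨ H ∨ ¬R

Set H = False.
  then (D ∨ H) forces D = True.
  then (¬D ∨ H ∨ ¬Q) forces Q = False.
  then (¬D ∨ ¬E) forces E = False.
  then (E ∨ H ∨ ¬R) forces R = False.
  then (E ∨ P ∨ R) forces P = True.
  then (¬P ∨ ¬V) forces V = False.
All clauses satisfied.

H = False, R = False, Q = False, D = True, E = False, V = False, P = True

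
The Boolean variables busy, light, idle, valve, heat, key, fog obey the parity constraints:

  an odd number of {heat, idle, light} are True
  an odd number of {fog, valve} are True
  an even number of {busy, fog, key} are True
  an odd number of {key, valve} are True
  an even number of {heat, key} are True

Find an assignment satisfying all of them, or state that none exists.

busy = False, light = False, idle = False, valve = False, heat = True, key = True, fog = True

{heat, idle, light}: 1 true → odd ✓
{fog, valve}: 1 true → odd ✓
{busy, fog, key}: 2 true → even ✓
{key, valve}: 1 true → odd ✓
{heat, key}: 2 true → even ✓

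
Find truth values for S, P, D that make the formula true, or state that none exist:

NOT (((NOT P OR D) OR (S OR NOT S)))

Unsatisfiable — no assignment works.

Case S = True: the formula becomes NOT (((NOT P OR D) OR True)) = False.
Case S = False: the formula becomes NOT (((NOT P OR D) OR True)) = False.
Both cases fail — unsatisfiable.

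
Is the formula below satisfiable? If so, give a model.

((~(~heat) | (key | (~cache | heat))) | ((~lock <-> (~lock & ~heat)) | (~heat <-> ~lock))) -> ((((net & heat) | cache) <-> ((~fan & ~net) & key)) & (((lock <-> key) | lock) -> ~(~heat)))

heat: True, fan: False, lock: True, net: False, key: True, cache: True

  ((~(~heat) | (key | (~cache | heat))) | ((~lock <-> (~lock & ~heat)) | (~heat <-> ~lock))) -> ((((net & heat) | cache) <-> ((~fan & ~net) & key)) & (((lock <-> key) | lock) -> ~(~heat))) = True
    (~(~heat) | (key | (~cache | heat))) | ((~lock <-> (~lock & ~heat)) | (~heat <-> ~lock)) = True
      ~(~heat) | (key | (~cache | heat)) = True
        ~(~heat) = True
          ~heat = False
        key | (~cache | heat) = True
          ~cache | heat = True
            ~cache = False
      (~lock <-> (~lock & ~heat)) | (~heat <-> ~lock) = True
        ~lock <-> (~lock & ~heat) = True
          ~lock = False
          ~lock & ~heat = False
            ~lock = False
            ~heat = False
        ~heat <-> ~lock = True
          ~heat = False
          ~lock = False
    (((net & heat) | cache) <-> ((~fan & ~net) & key)) & (((lock <-> key) | lock) -> ~(~heat)) = True
      ((net & heat) | cache) <-> ((~fan & ~net) & key) = True
        (net & heat) | cache = True
          net & heat = False
        (~fan & ~net) & key = True
          ~fan & ~net = True
            ~fan = True
            ~net = True
      ((lock <-> key) | lock) -> ~(~heat) = True
        (lock <-> key) | lock = True
          lock <-> key = True
        ~(~heat) = True
          ~heat = False
The formula evaluates to True.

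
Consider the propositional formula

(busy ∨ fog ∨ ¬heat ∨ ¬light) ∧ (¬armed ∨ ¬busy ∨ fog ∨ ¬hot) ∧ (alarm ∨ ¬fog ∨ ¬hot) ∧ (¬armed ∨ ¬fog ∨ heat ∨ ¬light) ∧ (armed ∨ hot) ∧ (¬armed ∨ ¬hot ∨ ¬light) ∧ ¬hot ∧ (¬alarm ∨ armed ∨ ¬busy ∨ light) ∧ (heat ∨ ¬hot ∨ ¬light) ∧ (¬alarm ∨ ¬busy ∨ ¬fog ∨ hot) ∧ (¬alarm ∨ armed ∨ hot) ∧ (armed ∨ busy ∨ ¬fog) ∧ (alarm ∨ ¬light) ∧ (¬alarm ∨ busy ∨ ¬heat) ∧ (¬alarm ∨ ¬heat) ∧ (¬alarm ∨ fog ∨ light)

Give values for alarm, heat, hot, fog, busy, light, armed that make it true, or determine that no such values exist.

Unit clause (¬hot) forces hot = False.
In (armed ∨ hot) only armed is left, so armed = True.
Set alarm = False.
  then (alarm ∨ ¬light) forces light = False.
Set heat = True.
Set fog = False.
Set busy = False.
All clauses satisfied.

alarm=F; heat=T; hot=F; fog=F; busy=F; light=F; armed=T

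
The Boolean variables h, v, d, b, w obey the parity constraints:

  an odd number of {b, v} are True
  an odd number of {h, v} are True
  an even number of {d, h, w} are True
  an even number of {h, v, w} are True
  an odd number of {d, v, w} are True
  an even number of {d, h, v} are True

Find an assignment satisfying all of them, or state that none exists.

h = False; v = True; d = True; b = False; w = True

{b, v}: 1 true → odd ✓
{h, v}: 1 true → odd ✓
{d, h, w}: 2 true → even ✓
{h, v, w}: 2 true → even ✓
{d, v, w}: 3 true → odd ✓
{d, h, v}: 2 true → even ✓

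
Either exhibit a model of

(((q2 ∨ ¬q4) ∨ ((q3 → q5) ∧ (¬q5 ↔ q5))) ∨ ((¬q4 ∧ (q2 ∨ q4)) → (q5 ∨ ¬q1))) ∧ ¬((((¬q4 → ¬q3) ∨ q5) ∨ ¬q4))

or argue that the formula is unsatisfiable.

The conjunct ¬((((¬q4 → ¬q3) ∨ q5) ∨ ¬q4)) is unsatisfiable on its own:
  q3=F, q4=F, q5=F: evaluates to False.
  q3=F, q4=F, q5=T: evaluates to False.
  q3=F, q4=T, q5=F: evaluates to False.
  q3=F, q4=T, q5=T: evaluates to False.
  q3=T, q4=F, q5=F: evaluates to False.
  q3=T, q4=F, q5=T: evaluates to False.
  q3=T, q4=T, q5=F: evaluates to False.
  q3=T, q4=T, q5=T: evaluates to False.
So the whole conjunction is unsatisfiable.

UNSATISFIABLE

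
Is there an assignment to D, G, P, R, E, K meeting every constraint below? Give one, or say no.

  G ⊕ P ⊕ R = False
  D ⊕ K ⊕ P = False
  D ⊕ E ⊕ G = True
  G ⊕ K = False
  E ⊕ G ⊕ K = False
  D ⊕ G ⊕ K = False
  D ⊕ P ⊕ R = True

D = False, G = True, P = True, R = False, E = False, K = True

G ⊕ P ⊕ R = T ⊕ T ⊕ F = False ✓
D ⊕ K ⊕ P = F ⊕ T ⊕ T = False ✓
D ⊕ E ⊕ G = F ⊕ F ⊕ T = True ✓
G ⊕ K = T ⊕ T = False ✓
E ⊕ G ⊕ K = F ⊕ T ⊕ T = False ✓
D ⊕ G ⊕ K = F ⊕ T ⊕ T = False ✓
D ⊕ P ⊕ R = F ⊕ T ⊕ F = True ✓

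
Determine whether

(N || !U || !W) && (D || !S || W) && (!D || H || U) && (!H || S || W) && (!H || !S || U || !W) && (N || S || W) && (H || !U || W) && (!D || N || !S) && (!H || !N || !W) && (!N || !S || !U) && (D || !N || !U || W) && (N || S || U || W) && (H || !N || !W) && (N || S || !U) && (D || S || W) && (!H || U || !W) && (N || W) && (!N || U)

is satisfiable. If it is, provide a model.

S=T, D=F, W=T, N=F, H=F, U=F

Set S = True.
Try D = True:
  (!D || N || !S) forces N = True.
  (!N || !S || !U) forces U = False.
  clause (!N || U) is falsified — backtrack.
So D = False.
  then (D || !S || W) forces W = True.
Set N = False.
  then (N || !U || !W) forces U = False.
  then (!H || !S || U || !W) forces H = False.
All clauses satisfied.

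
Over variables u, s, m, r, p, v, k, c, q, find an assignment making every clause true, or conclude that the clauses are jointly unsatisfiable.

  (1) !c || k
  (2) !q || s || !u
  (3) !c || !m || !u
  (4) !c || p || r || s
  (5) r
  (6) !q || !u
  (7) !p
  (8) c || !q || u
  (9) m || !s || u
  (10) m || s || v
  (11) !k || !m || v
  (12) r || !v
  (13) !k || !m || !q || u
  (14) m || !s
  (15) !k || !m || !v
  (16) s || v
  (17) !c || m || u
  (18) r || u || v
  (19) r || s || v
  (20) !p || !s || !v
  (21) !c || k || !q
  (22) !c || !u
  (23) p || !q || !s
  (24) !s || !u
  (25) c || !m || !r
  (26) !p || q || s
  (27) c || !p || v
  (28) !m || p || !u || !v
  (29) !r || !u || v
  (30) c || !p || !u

Unit clause (r) forces r = True.
Unit clause (!p) forces p = False.
Set u = False.
Set s = False.
  then (s || v) forces v = True.
Try m = True:
  (!k || !m || !v) forces k = False.
  (!c || k) forces c = False.
  clause (c || !m || !r) is falsified — backtrack.
So m = False.
  then (!c || m || u) forces c = False.
  then (c || !q || u) forces q = False.
Set k = True.
All clauses satisfied.

u=F, s=F, m=F, r=T, p=F, v=T, k=T, c=F, q=F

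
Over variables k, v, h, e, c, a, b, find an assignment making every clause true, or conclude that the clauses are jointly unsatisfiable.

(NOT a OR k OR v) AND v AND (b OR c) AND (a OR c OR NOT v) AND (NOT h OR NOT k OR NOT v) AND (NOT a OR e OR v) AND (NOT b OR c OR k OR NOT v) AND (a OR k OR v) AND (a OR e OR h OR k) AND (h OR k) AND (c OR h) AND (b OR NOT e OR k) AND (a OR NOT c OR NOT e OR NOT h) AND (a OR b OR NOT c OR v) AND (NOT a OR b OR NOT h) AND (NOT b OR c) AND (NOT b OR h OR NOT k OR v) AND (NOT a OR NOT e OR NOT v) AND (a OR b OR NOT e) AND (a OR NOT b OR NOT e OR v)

Unit clause (v) forces v = True.
Set k = True.
  then (NOT h OR NOT k OR NOT v) forces h = False.
  then (c OR h) forces c = True.
Set e = False.
Set a = True.
Set b = True.
All clauses satisfied.

k = True, v = True, h = False, e = False, c = True, a = True, b = True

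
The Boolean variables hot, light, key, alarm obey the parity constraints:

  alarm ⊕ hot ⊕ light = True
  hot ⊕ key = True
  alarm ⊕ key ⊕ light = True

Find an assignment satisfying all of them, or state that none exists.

Adding constraints 1, 2, 3 mod 2: every variable appears an even number of times on the left, so the left side is 0.
But the right sides sum to 1 (mod 2). 0 ≠ 1 — the system is inconsistent.

No satisfying assignment exists.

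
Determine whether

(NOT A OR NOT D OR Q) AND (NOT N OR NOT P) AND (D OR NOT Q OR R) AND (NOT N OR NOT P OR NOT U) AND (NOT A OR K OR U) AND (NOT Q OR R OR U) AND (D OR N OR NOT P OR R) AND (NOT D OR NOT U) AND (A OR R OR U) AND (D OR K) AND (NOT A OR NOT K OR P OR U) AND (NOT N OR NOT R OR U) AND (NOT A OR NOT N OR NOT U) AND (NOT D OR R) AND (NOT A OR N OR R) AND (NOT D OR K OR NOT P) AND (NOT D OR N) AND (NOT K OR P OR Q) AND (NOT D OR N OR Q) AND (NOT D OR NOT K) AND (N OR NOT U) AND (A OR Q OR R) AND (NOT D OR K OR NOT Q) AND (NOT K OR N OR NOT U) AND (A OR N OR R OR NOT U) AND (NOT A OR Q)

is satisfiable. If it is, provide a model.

Set K = True.
  then (NOT D OR NOT K) forces D = False.
Set P = False.
  then (NOT K OR P OR Q) forces Q = True.
  then (D OR NOT Q OR R) forces R = True.
Set U = False.
  then (NOT A OR NOT K OR P OR U) forces A = False.
  then (NOT N OR NOT R OR U) forces N = False.
All clauses satisfied.

K = True, P = False, D = False, U = False, A = False, N = False, Q = True, R = True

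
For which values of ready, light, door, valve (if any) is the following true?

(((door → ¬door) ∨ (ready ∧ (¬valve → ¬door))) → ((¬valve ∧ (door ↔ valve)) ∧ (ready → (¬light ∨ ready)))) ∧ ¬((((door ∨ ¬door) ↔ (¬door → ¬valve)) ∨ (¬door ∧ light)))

Case door = True: the conjunct ¬((((door ∨ ¬door) ↔ (¬door → ¬valve)) ∨ (¬door ∧ light))) becomes ¬((True ∨ False)) = False.
Case door = False: the formula simplifies to ((¬valve ∧ ¬valve) ∧ (ready → (¬light ∨ ready))) ∧ ¬((¬valve ∨ light)).
  valve = True: the conjunct ¬valve is False.
  valve = False: the conjunct ¬((¬valve ∨ light)) becomes ¬((True ∨ light)) = False.
Both cases fail — unsatisfiable.

Unsatisfiable — no assignment works.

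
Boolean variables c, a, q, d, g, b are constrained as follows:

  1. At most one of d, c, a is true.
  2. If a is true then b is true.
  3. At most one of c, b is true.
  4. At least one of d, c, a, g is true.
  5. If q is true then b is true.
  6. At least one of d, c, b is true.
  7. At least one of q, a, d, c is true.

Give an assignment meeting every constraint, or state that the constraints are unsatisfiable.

c: True, a: False, q: False, d: False, g: False, b: False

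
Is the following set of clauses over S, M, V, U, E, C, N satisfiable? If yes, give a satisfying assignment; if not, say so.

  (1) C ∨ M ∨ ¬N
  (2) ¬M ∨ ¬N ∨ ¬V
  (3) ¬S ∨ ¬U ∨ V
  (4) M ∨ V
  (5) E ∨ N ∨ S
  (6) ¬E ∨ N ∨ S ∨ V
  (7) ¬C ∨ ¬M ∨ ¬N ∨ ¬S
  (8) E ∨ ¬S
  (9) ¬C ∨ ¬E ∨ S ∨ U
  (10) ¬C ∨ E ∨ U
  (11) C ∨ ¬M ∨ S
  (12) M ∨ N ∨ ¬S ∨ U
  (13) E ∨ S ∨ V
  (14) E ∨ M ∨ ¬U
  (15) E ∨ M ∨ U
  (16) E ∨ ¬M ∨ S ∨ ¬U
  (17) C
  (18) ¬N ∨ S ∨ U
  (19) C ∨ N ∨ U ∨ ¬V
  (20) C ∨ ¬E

S=T, M=F, V=T, U=T, E=T, C=T, N=T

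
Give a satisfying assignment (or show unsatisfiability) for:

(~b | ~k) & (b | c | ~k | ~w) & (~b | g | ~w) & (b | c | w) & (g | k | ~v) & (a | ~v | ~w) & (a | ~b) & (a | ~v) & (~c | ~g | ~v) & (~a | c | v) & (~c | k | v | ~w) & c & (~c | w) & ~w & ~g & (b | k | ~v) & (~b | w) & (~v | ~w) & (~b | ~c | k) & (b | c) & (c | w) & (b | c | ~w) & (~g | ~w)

UNSATISFIABLE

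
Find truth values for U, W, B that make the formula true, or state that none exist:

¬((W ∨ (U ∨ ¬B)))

U: False, W: False, B: True

  ¬((W ∨ (U ∨ ¬B))) = True
    W ∨ (U ∨ ¬B) = False
      U ∨ ¬B = False
        ¬B = False
The formula evaluates to True.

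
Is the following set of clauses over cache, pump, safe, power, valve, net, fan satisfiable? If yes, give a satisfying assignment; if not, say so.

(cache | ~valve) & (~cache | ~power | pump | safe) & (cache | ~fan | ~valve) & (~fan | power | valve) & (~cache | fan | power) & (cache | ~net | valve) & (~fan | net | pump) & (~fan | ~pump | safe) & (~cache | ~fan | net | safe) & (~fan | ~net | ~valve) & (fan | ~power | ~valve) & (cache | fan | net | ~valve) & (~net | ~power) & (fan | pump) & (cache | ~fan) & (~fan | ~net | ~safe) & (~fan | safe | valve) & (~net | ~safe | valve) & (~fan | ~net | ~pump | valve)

Set cache = False.
  then (cache | ~valve) forces valve = False.
  then (cache | ~net | valve) forces net = False.
  then (cache | ~fan) forces fan = False.
  then (fan | pump) forces pump = True.
Set safe = True.
Set power = False.
All clauses satisfied.

cache: False, pump: True, safe: True, power: False, valve: False, net: False, fan: False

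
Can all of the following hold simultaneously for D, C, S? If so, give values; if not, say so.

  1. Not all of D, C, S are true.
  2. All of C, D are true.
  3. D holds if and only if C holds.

D = True; C = True; S = False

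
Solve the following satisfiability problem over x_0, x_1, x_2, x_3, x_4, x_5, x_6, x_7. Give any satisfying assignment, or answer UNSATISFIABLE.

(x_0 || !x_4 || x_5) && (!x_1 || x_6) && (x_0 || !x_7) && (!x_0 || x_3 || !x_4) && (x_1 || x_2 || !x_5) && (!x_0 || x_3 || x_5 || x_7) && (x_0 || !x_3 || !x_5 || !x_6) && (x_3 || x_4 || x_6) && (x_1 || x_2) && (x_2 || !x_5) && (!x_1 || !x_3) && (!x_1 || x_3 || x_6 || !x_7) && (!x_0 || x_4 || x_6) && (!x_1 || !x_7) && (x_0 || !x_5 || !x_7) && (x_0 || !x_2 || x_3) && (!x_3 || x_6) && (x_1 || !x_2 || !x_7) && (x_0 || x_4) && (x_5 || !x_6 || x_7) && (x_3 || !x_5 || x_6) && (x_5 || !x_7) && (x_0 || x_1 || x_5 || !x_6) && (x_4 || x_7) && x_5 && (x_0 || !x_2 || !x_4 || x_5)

x_0: True, x_1: False, x_2: True, x_3: True, x_4: True, x_5: True, x_6: True, x_7: False

Unit clause (x_5) forces x_5 = True.
In (x_2 || !x_5) only x_2 is left, so x_2 = True.
Try x_0 = False:
  (x_0 || !x_7) forces x_7 = False.
  (x_0 || !x_2 || x_3) forces x_3 = True.
  (x_0 || !x_3 || !x_5 || !x_6) forces x_6 = False.
  clause (!x_3 || x_6) is falsified — backtrack.
So x_0 = True.
Try x_1 = True:
  (!x_1 || x_6) forces x_6 = True.
  (!x_1 || !x_3) forces x_3 = False.
  (!x_0 || x_3 || !x_4) forces x_4 = False.
  (!x_1 || !x_7) forces x_7 = False.
  clause (x_4 || x_7) is falsified — backtrack.
So x_1 = False.
  then (x_1 || !x_2 || !x_7) forces x_7 = False.
  then (x_4 || x_7) forces x_4 = True.
  then (!x_0 || x_3 || !x_4) forces x_3 = True.
  then (!x_3 || x_6) forces x_6 = True.
All clauses satisfied.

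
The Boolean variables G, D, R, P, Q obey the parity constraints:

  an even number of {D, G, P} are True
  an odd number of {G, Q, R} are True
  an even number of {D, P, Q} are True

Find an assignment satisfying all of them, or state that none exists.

G = True, D = False, R = True, P = True, Q = True

{D, G, P}: 2 true → even ✓
{G, Q, R}: 3 true → odd ✓
{D, P, Q}: 2 true → even ✓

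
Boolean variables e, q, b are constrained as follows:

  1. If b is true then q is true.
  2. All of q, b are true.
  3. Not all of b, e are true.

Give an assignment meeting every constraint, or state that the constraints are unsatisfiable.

e = False, q = True, b = True

  (1) b=T ⇒ q: T ✓
  (2) {q, b}: all 2 true ✓
  (3) {b, e}: 1/2 true — not all ✓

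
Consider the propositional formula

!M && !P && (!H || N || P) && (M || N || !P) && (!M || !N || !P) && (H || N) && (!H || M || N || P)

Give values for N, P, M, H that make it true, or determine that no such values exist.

Unit clause (!M) forces M = False.
Unit clause (!P) forces P = False.
Set N = True.
Set H = True.
Check each clause:
  (!M): !M holds.
  (!P): !P holds.
  (!H || N || P): N holds.
  (M || N || !P): N holds.
  (!M || !N || !P): !M holds.
  (H || N): H holds.
  (!H || M || N || P): N holds.
All clauses satisfied.

N=T; P=F; M=F; H=T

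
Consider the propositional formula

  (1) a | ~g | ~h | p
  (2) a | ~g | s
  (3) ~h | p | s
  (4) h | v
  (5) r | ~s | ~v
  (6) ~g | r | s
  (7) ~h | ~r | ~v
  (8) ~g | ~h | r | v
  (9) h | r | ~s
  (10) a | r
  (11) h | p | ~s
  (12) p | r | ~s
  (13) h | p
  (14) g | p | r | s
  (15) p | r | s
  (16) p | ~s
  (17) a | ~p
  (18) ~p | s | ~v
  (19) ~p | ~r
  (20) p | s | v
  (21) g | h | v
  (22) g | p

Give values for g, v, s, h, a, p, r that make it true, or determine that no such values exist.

Set g = False.
  then (g | p) forces p = True.
  then (a | ~p) forces a = True.
  then (~p | ~r) forces r = False.
Try v = True:
  (r | ~s | ~v) forces s = False.
  clause (~p | s | ~v) is falsified — backtrack.
So v = False.
  then (h | v) forces h = True.
Set s = True.
All clauses satisfied.

g: False, v: False, s: True, h: True, a: True, p: True, r: False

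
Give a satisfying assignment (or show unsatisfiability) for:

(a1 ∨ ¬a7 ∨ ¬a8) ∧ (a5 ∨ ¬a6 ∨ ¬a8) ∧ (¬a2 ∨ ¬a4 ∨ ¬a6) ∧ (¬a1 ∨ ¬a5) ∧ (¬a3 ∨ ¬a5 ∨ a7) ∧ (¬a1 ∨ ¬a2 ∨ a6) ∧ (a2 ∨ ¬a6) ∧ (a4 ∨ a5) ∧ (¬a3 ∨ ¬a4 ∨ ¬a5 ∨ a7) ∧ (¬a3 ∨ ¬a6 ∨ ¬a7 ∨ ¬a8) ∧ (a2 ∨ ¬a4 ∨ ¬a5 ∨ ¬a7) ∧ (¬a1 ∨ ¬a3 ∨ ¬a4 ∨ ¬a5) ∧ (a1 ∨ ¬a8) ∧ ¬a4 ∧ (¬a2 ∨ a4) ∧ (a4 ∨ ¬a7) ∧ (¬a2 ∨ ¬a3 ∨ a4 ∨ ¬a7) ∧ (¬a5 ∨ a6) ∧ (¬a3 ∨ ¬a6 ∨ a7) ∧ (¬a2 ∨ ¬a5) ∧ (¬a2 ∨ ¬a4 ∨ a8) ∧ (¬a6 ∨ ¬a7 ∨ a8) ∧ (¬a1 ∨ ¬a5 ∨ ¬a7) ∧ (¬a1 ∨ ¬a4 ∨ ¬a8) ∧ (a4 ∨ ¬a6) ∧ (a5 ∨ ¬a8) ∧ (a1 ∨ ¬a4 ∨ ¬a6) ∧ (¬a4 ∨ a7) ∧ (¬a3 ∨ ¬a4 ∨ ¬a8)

Case a2 = True:
  (¬a4) forces a4 = False.
  Clause (¬a2 ∨ a4) is falsified — contradiction.
Case a2 = False:
  (a2 ∨ ¬a6) forces a6 = False.
  (¬a4) forces a4 = False.
  (a4 ∨ a5) forces a5 = True.
  Clause (¬a5 ∨ a6) is falsified — contradiction.
Both cases fail, so the formula is unsatisfiable.

The formula is unsatisfiable.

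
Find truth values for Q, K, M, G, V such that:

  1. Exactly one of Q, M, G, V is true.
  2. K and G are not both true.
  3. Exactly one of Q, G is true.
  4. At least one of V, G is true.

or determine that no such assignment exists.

Q = False, K = False, M = False, G = True, V = False

  (1) {Q, M, G, V}: 1 true — exactly one ✓
  (2) K=F, G=T — not both ✓
  (3) {Q, G}: 1 true — exactly one ✓
  (4) {V, G}: 1 true — at least one ✓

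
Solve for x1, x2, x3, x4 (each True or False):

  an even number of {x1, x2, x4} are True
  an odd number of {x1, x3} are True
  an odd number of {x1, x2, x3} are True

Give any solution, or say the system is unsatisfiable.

x1 = True, x2 = False, x3 = False, x4 = True

{x1, x2, x4}: 2 true → even ✓
{x1, x3}: 1 true → odd ✓
{x1, x2, x3}: 1 true → odd ✓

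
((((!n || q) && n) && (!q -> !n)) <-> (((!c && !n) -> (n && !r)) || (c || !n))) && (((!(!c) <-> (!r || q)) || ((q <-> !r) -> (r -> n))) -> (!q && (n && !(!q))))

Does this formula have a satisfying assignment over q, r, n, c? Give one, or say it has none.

Unsatisfiable — no assignment works.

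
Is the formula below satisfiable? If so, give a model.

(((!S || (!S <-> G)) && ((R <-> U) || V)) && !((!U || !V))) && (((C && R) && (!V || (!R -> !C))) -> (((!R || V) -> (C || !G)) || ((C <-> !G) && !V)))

V=T, U=T, C=F, R=F, S=F, G=T

  ((!S || (!S <-> G)) && ((R <-> U) || V)) && !((!U || !V)) = True
    (!S || (!S <-> G)) && ((R <-> U) || V) = True
      !S || (!S <-> G) = True
        !S = True
        !S <-> G = True
          !S = True
      (R <-> U) || V = True
        R <-> U = False
    !((!U || !V)) = True
      !U || !V = False
        !U = False
        !V = False
  ((C && R) && (!V || (!R -> !C))) -> (((!R || V) -> (C || !G)) || ((C <-> !G) && !V)) = True
    (C && R) && (!V || (!R -> !C)) = False
      C && R = False
      !V || (!R -> !C) = True
        !V = False
        !R -> !C = True
          !R = True
          !C = True
    ((!R || V) -> (C || !G)) || ((C <-> !G) && !V) = False
      (!R || V) -> (C || !G) = False
        !R || V = True
          !R = True
        C || !G = False
          !G = False
      (C <-> !G) && !V = False
        C <-> !G = True
          !G = False
        !V = False
Both conjuncts True, so the formula holds.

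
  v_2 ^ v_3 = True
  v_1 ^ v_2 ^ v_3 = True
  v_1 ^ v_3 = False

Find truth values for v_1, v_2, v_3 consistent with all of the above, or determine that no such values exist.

v_1=F, v_2=T, v_3=F

v_2 ^ v_3 = T ^ F = True ✓
v_1 ^ v_2 ^ v_3 = F ^ T ^ F = True ✓
v_1 ^ v_3 = F ^ F = False ✓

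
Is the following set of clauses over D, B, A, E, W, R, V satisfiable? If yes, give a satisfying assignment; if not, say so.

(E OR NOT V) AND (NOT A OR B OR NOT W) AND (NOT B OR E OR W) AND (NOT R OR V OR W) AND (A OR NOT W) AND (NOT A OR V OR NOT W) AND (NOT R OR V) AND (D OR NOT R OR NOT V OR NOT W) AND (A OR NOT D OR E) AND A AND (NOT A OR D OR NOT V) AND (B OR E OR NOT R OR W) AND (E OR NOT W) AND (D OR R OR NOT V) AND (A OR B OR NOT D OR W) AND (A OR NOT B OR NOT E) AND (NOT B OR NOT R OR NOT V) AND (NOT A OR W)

D = True, B = True, A = True, E = True, W = True, R = False, V = True

Unit clause (A) forces A = True.
In (NOT A OR W) only W is left, so W = True.
In (NOT A OR B OR NOT W) only B is left, so B = True.
In (NOT A OR V OR NOT W) only V is left, so V = True.
In (NOT A OR D OR NOT V) only D is left, so D = True.
In (E OR NOT W) only E is left, so E = True.
In (NOT B OR NOT R OR NOT V) only NOT R is left, so R = False.
All clauses satisfied.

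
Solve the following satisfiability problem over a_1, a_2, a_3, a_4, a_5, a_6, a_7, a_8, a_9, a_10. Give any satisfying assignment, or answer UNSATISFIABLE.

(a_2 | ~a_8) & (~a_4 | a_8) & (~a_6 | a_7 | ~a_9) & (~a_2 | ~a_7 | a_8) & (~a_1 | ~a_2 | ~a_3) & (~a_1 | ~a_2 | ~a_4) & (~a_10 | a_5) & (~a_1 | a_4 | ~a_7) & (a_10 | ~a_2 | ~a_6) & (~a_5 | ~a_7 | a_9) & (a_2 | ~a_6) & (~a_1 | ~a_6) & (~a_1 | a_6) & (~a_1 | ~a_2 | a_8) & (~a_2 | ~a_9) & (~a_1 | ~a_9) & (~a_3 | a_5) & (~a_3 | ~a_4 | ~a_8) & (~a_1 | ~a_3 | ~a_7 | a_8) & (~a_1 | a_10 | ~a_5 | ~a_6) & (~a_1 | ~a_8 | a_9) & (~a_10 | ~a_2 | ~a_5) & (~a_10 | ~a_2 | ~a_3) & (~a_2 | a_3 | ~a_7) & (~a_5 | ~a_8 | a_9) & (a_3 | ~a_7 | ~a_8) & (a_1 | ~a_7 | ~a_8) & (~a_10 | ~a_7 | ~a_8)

Set a_1 = False.
Set a_2 = False.
  then (a_2 | ~a_8) forces a_8 = False.
  then (~a_4 | a_8) forces a_4 = False.
  then (a_2 | ~a_6) forces a_6 = False.
Set a_3 = False.
Set a_5 = False.
  then (~a_10 | a_5) forces a_10 = False.
Set a_7 = True.
Set a_9 = True.
All clauses satisfied.

a_1: False, a_2: False, a_3: False, a_4: False, a_5: False, a_6: False, a_7: True, a_8: False, a_9: True, a_10: False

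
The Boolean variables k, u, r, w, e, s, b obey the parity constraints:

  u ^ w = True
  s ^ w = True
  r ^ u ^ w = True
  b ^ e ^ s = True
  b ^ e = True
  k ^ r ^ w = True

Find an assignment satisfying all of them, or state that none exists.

k: False, u: False, r: False, w: True, e: False, s: False, b: True

u ^ w = F ^ T = True ✓
s ^ w = F ^ T = True ✓
r ^ u ^ w = F ^ F ^ T = True ✓
b ^ e ^ s = T ^ F ^ F = True ✓
b ^ e = T ^ F = True ✓
k ^ r ^ w = F ^ F ^ T = True ✓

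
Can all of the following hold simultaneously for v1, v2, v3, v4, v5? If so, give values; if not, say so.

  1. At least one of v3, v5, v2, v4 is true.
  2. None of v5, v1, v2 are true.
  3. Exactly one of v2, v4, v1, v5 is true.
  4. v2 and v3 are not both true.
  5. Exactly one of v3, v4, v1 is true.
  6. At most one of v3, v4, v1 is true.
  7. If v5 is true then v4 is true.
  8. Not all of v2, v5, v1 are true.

v1=F, v2=F, v3=F, v4=T, v5=F

  (1) {v3, v5, v2, v4}: 1 true — at least one ✓
  (2) {v5, v1, v2}: 0 true — none ✓
  (3) {v2, v4, v1, v5}: 1 true — exactly one ✓
  (4) v2=F, v3=F — not both ✓
  (5) {v3, v4, v1}: 1 true — exactly one ✓
  (6) {v3, v4, v1}: 1 true — at most one ✓
  (7) v5=F ⇒ v4: vacuous ✓
  (8) {v2, v5, v1}: 0/3 true — not all ✓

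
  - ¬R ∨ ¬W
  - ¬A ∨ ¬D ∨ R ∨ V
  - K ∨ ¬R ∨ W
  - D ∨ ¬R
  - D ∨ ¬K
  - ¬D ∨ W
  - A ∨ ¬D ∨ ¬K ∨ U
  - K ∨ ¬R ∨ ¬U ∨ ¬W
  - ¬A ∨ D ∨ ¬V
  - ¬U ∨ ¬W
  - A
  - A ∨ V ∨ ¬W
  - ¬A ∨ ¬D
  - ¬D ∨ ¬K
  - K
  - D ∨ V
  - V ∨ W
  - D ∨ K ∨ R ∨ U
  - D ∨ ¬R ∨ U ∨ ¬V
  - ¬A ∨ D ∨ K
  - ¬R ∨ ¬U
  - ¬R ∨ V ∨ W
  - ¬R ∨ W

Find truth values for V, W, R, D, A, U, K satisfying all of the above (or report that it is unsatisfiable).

UNSATISFIABLE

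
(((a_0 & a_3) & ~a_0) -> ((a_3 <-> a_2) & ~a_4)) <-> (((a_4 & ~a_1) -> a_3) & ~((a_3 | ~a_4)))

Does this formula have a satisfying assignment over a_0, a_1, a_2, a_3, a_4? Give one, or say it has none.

a_0: False, a_1: True, a_2: True, a_3: False, a_4: True

  (((a_0 & a_3) & ~a_0) -> ((a_3 <-> a_2) & ~a_4)) <-> (((a_4 & ~a_1) -> a_3) & ~((a_3 | ~a_4))) = True
    ((a_0 & a_3) & ~a_0) -> ((a_3 <-> a_2) & ~a_4) = True
      (a_0 & a_3) & ~a_0 = False
        a_0 & a_3 = False
        ~a_0 = True
      (a_3 <-> a_2) & ~a_4 = False
        a_3 <-> a_2 = False
        ~a_4 = False
    ((a_4 & ~a_1) -> a_3) & ~((a_3 | ~a_4)) = True
      (a_4 & ~a_1) -> a_3 = True
        a_4 & ~a_1 = False
          ~a_1 = False
      ~((a_3 | ~a_4)) = True
        a_3 | ~a_4 = False
          ~a_4 = False
The formula evaluates to True.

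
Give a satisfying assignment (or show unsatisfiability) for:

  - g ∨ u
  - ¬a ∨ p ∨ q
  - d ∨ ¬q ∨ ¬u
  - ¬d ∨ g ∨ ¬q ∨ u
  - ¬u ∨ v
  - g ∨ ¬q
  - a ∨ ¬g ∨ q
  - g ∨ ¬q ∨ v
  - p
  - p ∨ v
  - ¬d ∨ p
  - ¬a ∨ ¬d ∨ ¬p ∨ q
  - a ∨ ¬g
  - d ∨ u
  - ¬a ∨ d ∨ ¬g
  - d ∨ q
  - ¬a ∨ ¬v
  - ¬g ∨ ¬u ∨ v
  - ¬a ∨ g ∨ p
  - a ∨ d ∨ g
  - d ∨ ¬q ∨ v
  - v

v=T, q=F, d=T, u=T, g=F, a=F, p=T

Unit clause (p) forces p = True.
Unit clause (v) forces v = True.
In (¬a ∨ ¬v) only ¬a is left, so a = False.
In (a ∨ ¬g) only ¬g is left, so g = False.
In (a ∨ d ∨ g) only d is left, so d = True.
In (g ∨ u) only u is left, so u = True.
In (g ∨ ¬q) only ¬q is left, so q = False.
All clauses satisfied.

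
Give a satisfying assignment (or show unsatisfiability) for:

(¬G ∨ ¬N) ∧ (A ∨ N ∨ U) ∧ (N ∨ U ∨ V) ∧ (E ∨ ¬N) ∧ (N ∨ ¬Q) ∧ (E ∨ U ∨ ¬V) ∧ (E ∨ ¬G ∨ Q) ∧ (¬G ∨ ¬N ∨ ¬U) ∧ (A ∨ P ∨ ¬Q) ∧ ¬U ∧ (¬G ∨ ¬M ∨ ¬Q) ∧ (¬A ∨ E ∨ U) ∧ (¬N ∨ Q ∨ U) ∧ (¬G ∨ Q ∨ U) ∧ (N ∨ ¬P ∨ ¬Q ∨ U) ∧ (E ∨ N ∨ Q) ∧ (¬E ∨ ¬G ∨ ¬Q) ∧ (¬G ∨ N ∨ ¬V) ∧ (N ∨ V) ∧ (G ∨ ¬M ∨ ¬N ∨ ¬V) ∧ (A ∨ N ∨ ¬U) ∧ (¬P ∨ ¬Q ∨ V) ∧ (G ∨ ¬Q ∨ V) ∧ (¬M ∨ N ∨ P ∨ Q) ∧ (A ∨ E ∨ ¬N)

Unit clause (¬U) forces U = False.
Set N = True.
  then (¬G ∨ ¬N) forces G = False.
  then (E ∨ ¬N) forces E = True.
  then (¬N ∨ Q ∨ U) forces Q = True.
  then (G ∨ ¬Q ∨ V) forces V = True.
  then (G ∨ ¬M ∨ ¬N ∨ ¬V) forces M = False.
Set A = False.
  then (A ∨ P ∨ ¬Q) forces P = True.
All clauses satisfied.

N=T, U=F, A=F, P=T, Q=T, G=F, M=F, E=T, V=T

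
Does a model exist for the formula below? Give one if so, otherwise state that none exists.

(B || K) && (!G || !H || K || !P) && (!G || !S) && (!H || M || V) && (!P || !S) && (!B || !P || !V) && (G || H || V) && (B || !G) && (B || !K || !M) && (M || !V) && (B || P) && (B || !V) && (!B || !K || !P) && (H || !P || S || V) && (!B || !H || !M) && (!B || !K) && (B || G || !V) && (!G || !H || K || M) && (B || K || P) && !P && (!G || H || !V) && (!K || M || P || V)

M=T, H=F, V=T, G=F, P=F, S=F, K=F, B=T

Unit clause (!P) forces P = False.
In (B || P) only B is left, so B = True.
In (!B || !K) only !K is left, so K = False.
Set M = True.
  then (!B || !H || !M) forces H = False.
Set V = True.
  then (!G || H || !V) forces G = False.
Set S = False.
All clauses satisfied.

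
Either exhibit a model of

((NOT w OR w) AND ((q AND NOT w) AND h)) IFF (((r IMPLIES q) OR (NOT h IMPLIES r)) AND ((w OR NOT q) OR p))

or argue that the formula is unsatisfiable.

p: True, r: False, w: False, q: True, h: True

  ((NOT w OR w) AND ((q AND NOT w) AND h)) IFF (((r IMPLIES q) OR (NOT h IMPLIES r)) AND ((w OR NOT q) OR p)) = True
    (NOT w OR w) AND ((q AND NOT w) AND h) = True
      NOT w OR w = True
        NOT w = True
      (q AND NOT w) AND h = True
        q AND NOT w = True
          NOT w = True
    ((r IMPLIES q) OR (NOT h IMPLIES r)) AND ((w OR NOT q) OR p) = True
      (r IMPLIES q) OR (NOT h IMPLIES r) = True
        r IMPLIES q = True
        NOT h IMPLIES r = True
          NOT h = False
      (w OR NOT q) OR p = True
        w OR NOT q = False
          NOT q = False
The formula evaluates to True.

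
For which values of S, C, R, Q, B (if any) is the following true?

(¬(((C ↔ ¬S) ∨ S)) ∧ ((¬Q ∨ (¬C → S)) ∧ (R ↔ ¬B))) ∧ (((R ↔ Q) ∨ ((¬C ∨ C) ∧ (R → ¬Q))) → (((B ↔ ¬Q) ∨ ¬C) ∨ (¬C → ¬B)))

S = False, C = False, R = False, Q = False, B = True

  ¬(((C ↔ ¬S) ∨ S)) ∧ ((¬Q ∨ (¬C → S)) ∧ (R ↔ ¬B)) = True
    ¬(((C ↔ ¬S) ∨ S)) = True
      (C ↔ ¬S) ∨ S = False
        C ↔ ¬S = False
          ¬S = True
    (¬Q ∨ (¬C → S)) ∧ (R ↔ ¬B) = True
      ¬Q ∨ (¬C → S) = True
        ¬Q = True
        ¬C → S = False
          ¬C = True
      R ↔ ¬B = True
        ¬B = False
  ((R ↔ Q) ∨ ((¬C ∨ C) ∧ (R → ¬Q))) → (((B ↔ ¬Q) ∨ ¬C) ∨ (¬C → ¬B)) = True
    (R ↔ Q) ∨ ((¬C ∨ C) ∧ (R → ¬Q)) = True
      R ↔ Q = True
      (¬C ∨ C) ∧ (R → ¬Q) = True
        ¬C ∨ C = True
          ¬C = True
        R → ¬Q = True
          ¬Q = True
    ((B ↔ ¬Q) ∨ ¬C) ∨ (¬C → ¬B) = True
      (B ↔ ¬Q) ∨ ¬C = True
        B ↔ ¬Q = True
          ¬Q = True
        ¬C = True
      ¬C → ¬B = False
        ¬C = True
        ¬B = False
Both conjuncts True, so the formula holds.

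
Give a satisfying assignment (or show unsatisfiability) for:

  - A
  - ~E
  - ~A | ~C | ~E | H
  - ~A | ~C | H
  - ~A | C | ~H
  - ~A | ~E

E=F, A=T, H=T, C=T

Unit clause (A) forces A = True.
Unit clause (~E) forces E = False.
Set H = True.
  then (~A | C | ~H) forces C = True.
Check each clause:
  (A): A holds.
  (~E): ~E holds.
  (~A | ~C | ~E | H): ~E holds.
  (~A | ~C | H): H holds.
  (~A | C | ~H): C holds.
  (~A | ~E): ~E holds.
All clauses satisfied.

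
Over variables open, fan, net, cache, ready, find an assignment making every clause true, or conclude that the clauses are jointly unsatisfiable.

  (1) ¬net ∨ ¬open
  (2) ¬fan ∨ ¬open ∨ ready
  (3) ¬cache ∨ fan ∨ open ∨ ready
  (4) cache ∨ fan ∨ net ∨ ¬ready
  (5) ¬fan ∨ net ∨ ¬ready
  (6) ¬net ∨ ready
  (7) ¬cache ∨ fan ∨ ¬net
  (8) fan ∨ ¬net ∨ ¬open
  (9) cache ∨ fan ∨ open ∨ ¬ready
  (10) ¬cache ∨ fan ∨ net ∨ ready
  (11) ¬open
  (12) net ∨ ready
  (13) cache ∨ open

open = False; fan = False; net = False; cache = True; ready = True

Unit clause (¬open) forces open = False.
In (cache ∨ open) only cache is left, so cache = True.
Set fan = False.
  then (¬cache ∨ fan ∨ open ∨ ready) forces ready = True.
  then (¬cache ∨ fan ∨ ¬net) forces net = False.
All clauses satisfied.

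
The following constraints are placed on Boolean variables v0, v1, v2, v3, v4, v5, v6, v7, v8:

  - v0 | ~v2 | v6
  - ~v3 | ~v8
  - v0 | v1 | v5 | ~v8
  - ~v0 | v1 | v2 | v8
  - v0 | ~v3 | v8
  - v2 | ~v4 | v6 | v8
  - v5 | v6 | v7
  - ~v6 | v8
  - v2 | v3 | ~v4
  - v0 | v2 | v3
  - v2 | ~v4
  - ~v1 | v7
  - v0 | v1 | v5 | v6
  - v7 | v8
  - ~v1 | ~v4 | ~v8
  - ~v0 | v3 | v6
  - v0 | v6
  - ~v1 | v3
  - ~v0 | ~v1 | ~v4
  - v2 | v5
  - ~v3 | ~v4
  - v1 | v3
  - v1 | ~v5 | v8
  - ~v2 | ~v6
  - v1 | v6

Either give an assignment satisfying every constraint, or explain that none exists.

v0: True, v1: True, v2: True, v3: True, v4: False, v5: False, v6: False, v7: True, v8: False

Try v0 = False:
  (v0 | v6) forces v6 = True.
  (~v6 | v8) forces v8 = True.
  (~v3 | ~v8) forces v3 = False.
  (v0 | v2 | v3) forces v2 = True.
  clause (~v2 | ~v6) is falsified — backtrack.
So v0 = True.
Set v1 = True.
  then (~v1 | v7) forces v7 = True.
  then (~v1 | v3) forces v3 = True.
  then (~v0 | ~v1 | ~v4) forces v4 = False.
  then (~v3 | ~v8) forces v8 = False.
  then (~v6 | v8) forces v6 = False.
Set v2 = True.
Set v5 = False.
All clauses satisfied.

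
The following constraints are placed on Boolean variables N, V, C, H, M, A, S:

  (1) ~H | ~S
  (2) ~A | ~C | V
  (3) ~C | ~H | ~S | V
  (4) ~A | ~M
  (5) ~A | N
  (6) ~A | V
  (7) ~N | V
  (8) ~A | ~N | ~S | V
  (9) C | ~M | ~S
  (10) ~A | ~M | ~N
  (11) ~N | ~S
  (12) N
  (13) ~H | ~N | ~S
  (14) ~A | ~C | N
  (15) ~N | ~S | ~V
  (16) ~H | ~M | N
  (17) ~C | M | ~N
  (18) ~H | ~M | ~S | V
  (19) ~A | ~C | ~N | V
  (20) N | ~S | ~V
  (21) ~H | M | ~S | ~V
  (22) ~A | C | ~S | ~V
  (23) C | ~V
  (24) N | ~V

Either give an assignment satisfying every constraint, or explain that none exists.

Unit clause (N) forces N = True.
In (~N | V) only V is left, so V = True.
In (~N | ~S) only ~S is left, so S = False.
In (C | ~V) only C is left, so C = True.
In (~C | M | ~N) only M is left, so M = True.
In (~A | ~M) only ~A is left, so A = False.
Set H = True.
All clauses satisfied.

N: True, V: True, C: True, H: True, M: True, A: False, S: False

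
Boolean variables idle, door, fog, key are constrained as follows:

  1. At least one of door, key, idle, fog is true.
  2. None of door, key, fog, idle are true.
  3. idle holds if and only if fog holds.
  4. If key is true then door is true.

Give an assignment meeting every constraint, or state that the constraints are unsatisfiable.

No satisfying assignment exists.

Case door = True:
  Constraint (2) is violated (door=T) — contradiction.
Case door = False:
  (2) forces key = False.
  (2) forces fog = False.
  (1) with door=F, key=F, fog=F forces idle = True.
  Constraint (2) is violated (idle=T) — contradiction.
Both cases fail — unsatisfiable.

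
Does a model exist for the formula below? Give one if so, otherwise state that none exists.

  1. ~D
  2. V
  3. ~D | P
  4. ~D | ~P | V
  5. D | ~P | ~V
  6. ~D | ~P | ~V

D: False; V: True; P: False

Unit clause (~D) forces D = False.
Unit clause (V) forces V = True.
In (D | ~P | ~V) only ~P is left, so P = False.
All clauses satisfied.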